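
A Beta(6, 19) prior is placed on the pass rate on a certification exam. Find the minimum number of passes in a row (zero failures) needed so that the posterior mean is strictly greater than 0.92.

After k passes and 0 failures the posterior is Beta(6+k, 19), with mean (6+k)/(6+19+k).
Set (6+k)/(25+k) > 0.92 and solve: k > (0.92·25 − 6)/(1 − 0.92) = 212.500.
The smallest integer exceeding 212.500 is 213, and checking k=213: (219)/(238) = 0.9202 > 0.92.

k = 213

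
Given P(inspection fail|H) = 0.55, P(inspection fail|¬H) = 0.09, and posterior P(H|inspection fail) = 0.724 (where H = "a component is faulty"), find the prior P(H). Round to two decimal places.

In odds form, posterior odds = prior odds × likelihood ratio, so prior odds = posterior odds ÷ LR.
Posterior odds = 0.724/(1−0.724) = 2.6232. LR = 0.55/0.09 = 6.1111.
Prior odds = 2.6232/6.1111 = 0.4293, so P(H) = 0.4293/(1+0.4293) ≈ 0.30.

P(H) = 0.30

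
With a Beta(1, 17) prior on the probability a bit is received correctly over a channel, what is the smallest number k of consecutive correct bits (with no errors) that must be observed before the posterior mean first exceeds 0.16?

k = 3

After k correct bits and 0 errors the posterior is Beta(1+k, 17), with mean (1+k)/(1+17+k).
Set (1+k)/(18+k) > 0.16 and solve: k > (0.16·18 − 1)/(1 − 0.16) = 2.238.
The smallest integer exceeding 2.238 is 3.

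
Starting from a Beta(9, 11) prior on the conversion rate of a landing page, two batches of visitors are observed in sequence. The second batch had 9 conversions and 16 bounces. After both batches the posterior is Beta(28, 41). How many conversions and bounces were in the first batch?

Because Beta–binomial updating is additive in the counts, the combined data contributed (α_post−α_prior, β_post−β_prior) successes and failures.
Total across both batches: 28−9=19 conversions, 41−11=30 bounces.
Subtract the second batch: 19−9=10 conversions and 30−16=14 bounces.

10 conversions and 14 bounces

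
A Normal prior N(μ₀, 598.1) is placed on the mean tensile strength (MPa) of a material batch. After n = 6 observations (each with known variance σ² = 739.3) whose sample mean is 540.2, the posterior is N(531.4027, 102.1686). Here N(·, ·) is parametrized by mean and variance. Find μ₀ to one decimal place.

μ₀ = 488.7

The posterior mean is a precision-weighted average: μ_n = (τ₀μ₀ + τ_data·x̄)/(τ₀+τ_data), with τ₀=1/σ₀² and τ_data=n/σ².
Here τ₀ = 1/598.1 = 0.001672 and τ_data = 6/739.3 = 0.008116, so τ_n = 0.009788.
Rearranging for μ₀: μ₀ = (μ_n·τ_n − τ_data·x̄)/τ₀ = (531.4027·0.009788 − 0.008116·540.2) / 0.001672 = 0.817106/0.001672 ≈ 488.7.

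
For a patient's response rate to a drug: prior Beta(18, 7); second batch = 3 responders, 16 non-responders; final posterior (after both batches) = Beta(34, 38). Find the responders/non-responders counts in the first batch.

Because Beta–binomial updating is additive in the counts, the combined data contributed (α_post−α_prior, β_post−β_prior) successes and failures.
Total across both batches: 34−18=16 responders, 38−7=31 non-responders.
Subtract the second batch: 16−3=13 responders and 31−16=15 non-responders.

13 responders and 15 non-responders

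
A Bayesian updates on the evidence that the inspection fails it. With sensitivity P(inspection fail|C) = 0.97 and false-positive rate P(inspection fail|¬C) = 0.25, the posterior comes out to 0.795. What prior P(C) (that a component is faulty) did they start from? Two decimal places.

P(C) = 0.50

In odds form, posterior odds = prior odds × likelihood ratio, so prior odds = posterior odds ÷ LR.
Posterior odds = 0.795/(1−0.795) = 3.8780. LR = 0.97/0.25 = 3.8800.
Prior odds = 3.8780/3.8800 = 0.9995, so P(C) = 0.9995/(1+0.9995) ≈ 0.50.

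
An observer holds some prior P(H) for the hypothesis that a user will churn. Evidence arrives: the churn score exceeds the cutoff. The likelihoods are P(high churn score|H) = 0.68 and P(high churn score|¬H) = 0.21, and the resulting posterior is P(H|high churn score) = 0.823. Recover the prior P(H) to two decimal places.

P(H) = 0.59

Bayes' rule in odds form gives O(H|E) = O(H)·[P(E|H)/P(E|¬H)], hence O(H) = O(H|E)/LR.
Posterior odds = 0.823/(1−0.823) = 4.6497. LR = 0.68/0.21 = 3.2381.
Prior odds = 4.6497/3.2381 = 1.4359, so P(H) = 1.4359/(1+1.4359) ≈ 0.59.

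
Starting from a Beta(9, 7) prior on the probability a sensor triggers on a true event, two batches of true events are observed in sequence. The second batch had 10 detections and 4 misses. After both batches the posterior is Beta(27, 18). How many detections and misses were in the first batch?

Because Beta–binomial updating is additive in the counts, the combined data contributed (α_post−α_prior, β_post−β_prior) successes and failures.
Total across both batches: 27−9=18 detections, 18−7=11 misses.
Subtract the second batch: 18−10=8 detections and 11−4=7 misses.

8 detections and 7 misses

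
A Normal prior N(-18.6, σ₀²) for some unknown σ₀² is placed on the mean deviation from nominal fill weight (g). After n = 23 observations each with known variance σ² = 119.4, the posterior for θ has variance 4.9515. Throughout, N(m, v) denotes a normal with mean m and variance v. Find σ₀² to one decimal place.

σ₀² = 107.2

Posterior precision equals prior precision plus data precision: 1/σ_n² = 1/σ₀² + n/σ².
So 1/σ₀² = 1/4.9515 − 23/119.4 = 0.201959 − 0.192630 = 0.009329.
Hence σ₀² = 1/0.009329 ≈ 107.2.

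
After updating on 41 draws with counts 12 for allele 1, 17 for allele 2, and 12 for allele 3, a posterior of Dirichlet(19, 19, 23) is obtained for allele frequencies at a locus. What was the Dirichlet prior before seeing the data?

Dirichlet(7, 2, 11)

For a Dirichlet(α) prior with multinomial counts c, the posterior is Dirichlet(α + c) componentwise.
Subtract each count from the matching posterior parameter: 19−12=7, 19−17=2, 23−12=11.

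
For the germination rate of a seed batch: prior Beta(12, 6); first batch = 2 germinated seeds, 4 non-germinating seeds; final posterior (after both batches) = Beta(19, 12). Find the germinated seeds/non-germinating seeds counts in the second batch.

5 germinated seeds and 2 non-germinating seeds

Because Beta–binomial updating is additive in the counts, the combined data contributed (α_post−α_prior, β_post−β_prior) successes and failures.
Total across both batches: 19−12=7 germinated seeds, 12−6=6 non-germinating seeds.
Subtract the first batch: 7−2=5 germinated seeds and 6−4=2 non-germinating seeds.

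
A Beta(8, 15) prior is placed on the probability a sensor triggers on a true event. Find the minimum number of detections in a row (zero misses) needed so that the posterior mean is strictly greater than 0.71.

k = 29

After k detections and 0 misses the posterior is Beta(8+k, 15), with mean (8+k)/(8+15+k).
Set (8+k)/(23+k) > 0.71 and solve: k > (0.71·23 − 8)/(1 − 0.71) = 28.724.
The smallest integer exceeding 28.724 is 29, and checking k=29: (37)/(52) = 0.7115 > 0.71.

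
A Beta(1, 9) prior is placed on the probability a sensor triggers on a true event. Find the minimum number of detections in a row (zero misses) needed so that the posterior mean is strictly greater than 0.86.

k = 55

After k detections and 0 misses the posterior is Beta(1+k, 9), with mean (1+k)/(1+9+k).
Set (1+k)/(10+k) > 0.86 and solve: k > (0.86·10 − 1)/(1 − 0.86) = 54.286.
The smallest integer exceeding 54.286 is 55.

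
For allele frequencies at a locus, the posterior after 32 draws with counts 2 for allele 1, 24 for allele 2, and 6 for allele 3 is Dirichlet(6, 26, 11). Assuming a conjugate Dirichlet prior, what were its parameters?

Dirichlet(4, 2, 5)

For a Dirichlet(α) prior with multinomial counts c, the posterior is Dirichlet(α + c) componentwise.
Subtract each count from the matching posterior parameter: 6−2=4, 26−24=2, 11−6=5.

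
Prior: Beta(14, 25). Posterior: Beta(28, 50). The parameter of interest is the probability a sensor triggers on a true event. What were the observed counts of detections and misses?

Under Beta–binomial conjugacy the posterior parameters are (α+s, β+f).
Match parameters: s=28−14=14, f=50−25=25.

14 detections and 25 misses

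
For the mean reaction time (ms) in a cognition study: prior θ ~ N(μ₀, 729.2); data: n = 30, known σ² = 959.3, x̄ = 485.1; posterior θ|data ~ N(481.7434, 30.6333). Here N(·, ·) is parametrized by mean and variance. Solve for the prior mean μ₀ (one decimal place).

μ₀ = 405.2

With known observation variance, the Normal–Normal posterior has precision τ_n = τ₀ + n/σ² and mean μ_n = (τ₀μ₀ + (n/σ²)x̄)/τ_n.
Here τ₀ = 1/729.2 = 0.001371 and τ_data = 30/959.3 = 0.031273, so τ_n = 0.032644.
Rearranging for μ₀: μ₀ = (μ_n·τ_n − τ_data·x̄)/τ₀ = (481.7434·0.032644 − 0.031273·485.1) / 0.001371 = 0.555499/0.001371 ≈ 405.2.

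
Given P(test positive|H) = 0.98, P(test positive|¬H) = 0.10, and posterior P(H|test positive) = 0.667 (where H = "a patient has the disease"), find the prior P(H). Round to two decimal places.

In odds form, posterior odds = prior odds × likelihood ratio, so prior odds = posterior odds ÷ LR.
Posterior odds = 0.667/(1−0.667) = 2.0030. LR = 0.98/0.10 = 9.8000.
Prior odds = 2.0030/9.8000 = 0.2044, so P(H) = 0.2044/(1+0.2044) ≈ 0.17.

P(H) = 0.17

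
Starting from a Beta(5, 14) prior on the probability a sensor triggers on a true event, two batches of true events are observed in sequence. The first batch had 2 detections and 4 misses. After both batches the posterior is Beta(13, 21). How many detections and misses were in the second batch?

Because Beta–binomial updating is additive in the counts, the combined data contributed (α_post−α_prior, β_post−β_prior) successes and failures.
Total across both batches: 13−5=8 detections, 21−14=7 misses.
Subtract the first batch: 8−2=6 detections and 7−4=3 misses.

6 detections and 3 misses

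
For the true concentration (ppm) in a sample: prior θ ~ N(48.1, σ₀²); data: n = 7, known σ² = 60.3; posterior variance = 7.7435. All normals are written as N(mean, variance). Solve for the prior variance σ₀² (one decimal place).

σ₀² = 76.6

For the Normal–Normal model with known σ², precisions add: τ_n = τ₀ + n/σ².
So 1/σ₀² = 1/7.7435 − 7/60.3 = 0.129141 − 0.116086 = 0.013055.
Hence σ₀² = 1/0.013055 ≈ 76.6.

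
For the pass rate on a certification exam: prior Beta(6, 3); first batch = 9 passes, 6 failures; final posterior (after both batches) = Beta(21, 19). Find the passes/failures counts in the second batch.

Sequential conjugate updates are equivalent to a single update on the pooled data, so total successes = posterior α − prior α and total failures = posterior β − prior β.
Total across both batches: 21−6=15 passes, 19−3=16 failures.
Subtract the first batch: 15−9=6 passes and 16−6=10 failures.

6 passes and 10 failures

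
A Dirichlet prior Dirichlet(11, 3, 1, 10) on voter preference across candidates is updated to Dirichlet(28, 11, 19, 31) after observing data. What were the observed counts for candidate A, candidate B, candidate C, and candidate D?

For a Dirichlet(α) prior with multinomial counts c, the posterior is Dirichlet(α + c) componentwise.
Counts are posterior − prior componentwise: 28−11=17, 11−3=8, 19−1=18, 31−10=21.

counts (17, 8, 18, 21)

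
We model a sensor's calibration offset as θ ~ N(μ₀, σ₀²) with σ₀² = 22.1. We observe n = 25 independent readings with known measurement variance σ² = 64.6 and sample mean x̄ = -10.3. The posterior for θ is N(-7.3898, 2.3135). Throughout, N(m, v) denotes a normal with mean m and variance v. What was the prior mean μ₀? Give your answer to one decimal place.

μ₀ = 17.5

With known observation variance, the Normal–Normal posterior has precision τ_n = τ₀ + n/σ² and mean μ_n = (τ₀μ₀ + (n/σ²)x̄)/τ_n.
Here τ₀ = 1/22.1 = 0.045249 and τ_data = 25/64.6 = 0.386997, so τ_n = 0.432246.
Rearranging for μ₀: μ₀ = (μ_n·τ_n − τ_data·x̄)/τ₀ = (-7.3898·0.432246 − 0.386997·-10.3) / 0.045249 = 0.791858/0.045249 ≈ 17.5.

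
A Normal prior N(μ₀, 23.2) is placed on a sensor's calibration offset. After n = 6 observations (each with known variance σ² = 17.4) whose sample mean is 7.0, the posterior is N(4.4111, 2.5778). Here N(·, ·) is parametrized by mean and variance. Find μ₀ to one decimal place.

μ₀ = -16.3

With known observation variance, the Normal–Normal posterior has precision τ_n = τ₀ + n/σ² and mean μ_n = (τ₀μ₀ + (n/σ²)x̄)/τ_n.
Here τ₀ = 1/23.2 = 0.043103 and τ_data = 6/17.4 = 0.344828, so τ_n = 0.387931.
Rearranging for μ₀: μ₀ = (μ_n·τ_n − τ_data·x̄)/τ₀ = (4.4111·0.387931 − 0.344828·7.0) / 0.043103 = -0.702594/0.043103 ≈ -16.3.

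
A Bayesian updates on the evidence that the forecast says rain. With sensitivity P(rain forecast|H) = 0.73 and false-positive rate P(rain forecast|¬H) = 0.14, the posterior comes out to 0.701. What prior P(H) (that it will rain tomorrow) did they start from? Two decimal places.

P(H) = 0.31

In odds form, posterior odds = prior odds × likelihood ratio, so prior odds = posterior odds ÷ LR.
Posterior odds = 0.701/(1−0.701) = 2.3445. LR = 0.73/0.14 = 5.2143.
Prior odds = 2.3445/5.2143 = 0.4496, so P(H) = 0.4496/(1+0.4496) ≈ 0.31.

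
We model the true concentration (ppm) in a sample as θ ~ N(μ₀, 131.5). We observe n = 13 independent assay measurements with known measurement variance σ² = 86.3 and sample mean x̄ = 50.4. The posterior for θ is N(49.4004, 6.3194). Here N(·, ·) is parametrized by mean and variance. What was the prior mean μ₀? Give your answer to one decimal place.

The posterior mean is a precision-weighted average: μ_n = (τ₀μ₀ + τ_data·x̄)/(τ₀+τ_data), with τ₀=1/σ₀² and τ_data=n/σ².
Here τ₀ = 1/131.5 = 0.007605 and τ_data = 13/86.3 = 0.150637, so τ_n = 0.158242.
Rearranging for μ₀: μ₀ = (μ_n·τ_n − τ_data·x̄)/τ₀ = (49.4004·0.158242 − 0.150637·50.4) / 0.007605 = 0.225113/0.007605 ≈ 29.6.

μ₀ = 29.6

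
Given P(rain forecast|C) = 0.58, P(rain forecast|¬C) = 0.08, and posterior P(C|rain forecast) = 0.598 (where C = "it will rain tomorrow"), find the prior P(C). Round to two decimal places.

P(C) = 0.17

In odds form, posterior odds = prior odds × likelihood ratio, so prior odds = posterior odds ÷ LR.
Posterior odds = 0.598/(1−0.598) = 1.4876. LR = 0.58/0.08 = 7.2500.
Prior odds = 1.4876/7.2500 = 0.2052, so P(C) = 0.2052/(1+0.2052) ≈ 0.17.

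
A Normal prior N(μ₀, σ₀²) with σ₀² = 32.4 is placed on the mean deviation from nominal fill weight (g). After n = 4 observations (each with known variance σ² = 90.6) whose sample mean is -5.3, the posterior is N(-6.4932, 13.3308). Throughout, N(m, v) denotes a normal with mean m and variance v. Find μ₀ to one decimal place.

μ₀ = -8.2

With known observation variance, the Normal–Normal posterior has precision τ_n = τ₀ + n/σ² and mean μ_n = (τ₀μ₀ + (n/σ²)x̄)/τ_n.
Here τ₀ = 1/32.4 = 0.030864 and τ_data = 4/90.6 = 0.044150, so τ_n = 0.075014.
Rearranging for μ₀: μ₀ = (μ_n·τ_n − τ_data·x̄)/τ₀ = (-6.4932·0.075014 − 0.044150·-5.3) / 0.030864 = -0.253086/0.030864 ≈ -8.2.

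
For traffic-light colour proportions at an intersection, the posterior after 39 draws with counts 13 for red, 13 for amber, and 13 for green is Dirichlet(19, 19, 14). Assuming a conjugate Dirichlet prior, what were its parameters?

For a Dirichlet(α) prior with multinomial counts c, the posterior is Dirichlet(α + c) componentwise.
Subtract each count from the matching posterior parameter: 19−13=6, 19−13=6, 14−13=1.

Dirichlet(6, 6, 1)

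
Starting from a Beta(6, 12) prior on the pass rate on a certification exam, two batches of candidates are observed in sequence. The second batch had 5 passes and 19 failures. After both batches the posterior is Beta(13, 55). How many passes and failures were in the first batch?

Because Beta–binomial updating is additive in the counts, the combined data contributed (α_post−α_prior, β_post−β_prior) successes and failures.
Total across both batches: 13−6=7 passes, 55−12=43 failures.
Subtract the second batch: 7−5=2 passes and 43−19=24 failures.

2 passes and 24 failures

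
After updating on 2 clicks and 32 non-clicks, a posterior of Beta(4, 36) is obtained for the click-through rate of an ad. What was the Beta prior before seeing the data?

Beta(2, 4)

Under Beta–binomial conjugacy the posterior parameters are (a+s, b+f).
Subtract the data counts: 4−2=2, 36−32=4.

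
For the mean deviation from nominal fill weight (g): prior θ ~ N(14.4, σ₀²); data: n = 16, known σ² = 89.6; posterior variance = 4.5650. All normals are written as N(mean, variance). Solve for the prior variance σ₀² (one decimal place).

For the Normal–Normal model with known σ², precisions add: τ_n = τ₀ + n/σ².
So 1/σ₀² = 1/4.5650 − 16/89.6 = 0.219058 − 0.178571 = 0.040487.
Hence σ₀² = 1/0.040487 ≈ 24.7.

σ₀² = 24.7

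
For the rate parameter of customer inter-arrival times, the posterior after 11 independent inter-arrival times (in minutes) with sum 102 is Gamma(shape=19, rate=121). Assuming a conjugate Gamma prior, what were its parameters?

Gamma(shape=8, rate=19)

For an exponential likelihood with a Gamma(α, β) prior on the rate, n observations with total T give posterior Gamma(α+n, β+T).
So α = 19 − 11 = 8 and β = 121 − 102 = 19.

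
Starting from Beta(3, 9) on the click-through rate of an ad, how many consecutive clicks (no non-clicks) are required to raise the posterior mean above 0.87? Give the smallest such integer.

After k clicks and 0 non-clicks the posterior is Beta(3+k, 9), with mean (3+k)/(3+9+k).
Set (3+k)/(12+k) > 0.87 and solve: k > (0.87·12 − 3)/(1 − 0.87) = 57.231.
The smallest integer exceeding 57.231 is 58, and checking k=58: (61)/(70) = 0.8714 > 0.87.

k = 58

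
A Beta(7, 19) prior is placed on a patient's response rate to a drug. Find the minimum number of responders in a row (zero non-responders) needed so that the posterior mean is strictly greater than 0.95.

After k responders and 0 non-responders the posterior is Beta(7+k, 19), with mean (7+k)/(7+19+k).
Set (7+k)/(26+k) > 0.95 and solve: k > (0.95·26 − 7)/(1 − 0.95) = 354.000.
The smallest integer exceeding 354.000 is 355, and checking k=355: (362)/(381) = 0.9501 > 0.95.

k = 355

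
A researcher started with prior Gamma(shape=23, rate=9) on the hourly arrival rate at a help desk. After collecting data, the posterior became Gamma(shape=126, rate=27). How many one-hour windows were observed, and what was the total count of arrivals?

n = 18 one-hour windows with total 103 arrivals

Gamma–Poisson conjugacy: posterior shape = α + Σxᵢ, posterior rate = β + n.
Matching: Σxᵢ = 126 − 23 = 103 and n = 27 − 9 = 18.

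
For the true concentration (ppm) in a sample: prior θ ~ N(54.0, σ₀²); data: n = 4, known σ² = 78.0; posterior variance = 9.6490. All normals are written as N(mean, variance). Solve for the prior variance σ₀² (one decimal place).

σ₀² = 19.1

For the Normal–Normal model with known σ², precisions add: τ_n = τ₀ + n/σ².
So 1/σ₀² = 1/9.6490 − 4/78.0 = 0.103638 − 0.051282 = 0.052356.
Hence σ₀² = 1/0.052356 ≈ 19.1.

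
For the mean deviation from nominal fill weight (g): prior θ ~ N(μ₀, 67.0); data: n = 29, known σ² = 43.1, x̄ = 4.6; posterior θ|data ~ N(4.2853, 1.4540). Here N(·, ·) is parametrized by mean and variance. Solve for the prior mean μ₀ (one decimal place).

The posterior mean is a precision-weighted average: μ_n = (τ₀μ₀ + τ_data·x̄)/(τ₀+τ_data), with τ₀=1/σ₀² and τ_data=n/σ².
Here τ₀ = 1/67.0 = 0.014925 and τ_data = 29/43.1 = 0.672854, so τ_n = 0.687779.
Rearranging for μ₀: μ₀ = (μ_n·τ_n − τ_data·x̄)/τ₀ = (4.2853·0.687779 − 0.672854·4.6) / 0.014925 = -0.147789/0.014925 ≈ -9.9.

μ₀ = -9.9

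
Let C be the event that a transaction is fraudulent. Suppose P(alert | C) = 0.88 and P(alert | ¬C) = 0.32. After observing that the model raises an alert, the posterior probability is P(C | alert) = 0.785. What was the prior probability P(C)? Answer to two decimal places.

In odds form, posterior odds = prior odds × likelihood ratio, so prior odds = posterior odds ÷ LR.
Posterior odds = 0.785/(1−0.785) = 3.6512. LR = 0.88/0.32 = 2.7500.
Prior odds = 3.6512/2.7500 = 1.3277, so P(C) = 1.3277/(1+1.3277) ≈ 0.57.

P(C) = 0.57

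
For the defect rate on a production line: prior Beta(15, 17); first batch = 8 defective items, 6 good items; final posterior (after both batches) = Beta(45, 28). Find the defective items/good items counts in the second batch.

22 defective items and 5 good items

Sequential conjugate updates are equivalent to a single update on the pooled data, so total successes = posterior α − prior α and total failures = posterior β − prior β.
Total across both batches: 45−15=30 defective items, 28−17=11 good items.
Subtract the first batch: 30−8=22 defective items and 11−6=5 good items.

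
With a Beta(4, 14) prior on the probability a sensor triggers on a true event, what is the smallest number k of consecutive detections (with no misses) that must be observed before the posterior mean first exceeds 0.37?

k = 5

After k detections and 0 misses the posterior is Beta(4+k, 14), with mean (4+k)/(4+14+k).
Set (4+k)/(18+k) > 0.37 and solve: k > (0.37·18 − 4)/(1 − 0.37) = 4.222.
The smallest integer exceeding 4.222 is 5, and checking k=5: (9)/(23) = 0.3913 > 0.37.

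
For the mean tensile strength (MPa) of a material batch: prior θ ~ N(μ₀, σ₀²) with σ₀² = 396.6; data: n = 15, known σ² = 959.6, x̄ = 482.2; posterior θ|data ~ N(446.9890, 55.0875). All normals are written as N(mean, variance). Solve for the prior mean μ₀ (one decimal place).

μ₀ = 228.7

With known observation variance, the Normal–Normal posterior has precision τ_n = τ₀ + n/σ² and mean μ_n = (τ₀μ₀ + (n/σ²)x̄)/τ_n.
Here τ₀ = 1/396.6 = 0.002521 and τ_data = 15/959.6 = 0.015632, so τ_n = 0.018153.
Rearranging for μ₀: μ₀ = (μ_n·τ_n − τ_data·x̄)/τ₀ = (446.9890·0.018153 − 0.015632·482.2) / 0.002521 = 0.576441/0.002521 ≈ 228.7.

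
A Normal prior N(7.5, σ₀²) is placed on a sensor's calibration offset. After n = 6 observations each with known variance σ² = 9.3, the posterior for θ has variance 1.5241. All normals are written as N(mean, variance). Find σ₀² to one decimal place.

Posterior precision equals prior precision plus data precision: 1/σ_n² = 1/σ₀² + n/σ².
So 1/σ₀² = 1/1.5241 − 6/9.3 = 0.656125 − 0.645161 = 0.010964.
Hence σ₀² = 1/0.010964 ≈ 91.2.

σ₀² = 91.2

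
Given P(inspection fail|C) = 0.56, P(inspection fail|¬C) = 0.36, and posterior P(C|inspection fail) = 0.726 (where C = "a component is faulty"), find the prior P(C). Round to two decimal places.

P(C) = 0.63

In odds form, posterior odds = prior odds × likelihood ratio, so prior odds = posterior odds ÷ LR.
Posterior odds = 0.726/(1−0.726) = 2.6496. LR = 0.56/0.36 = 1.5556.
Prior odds = 2.6496/1.5556 = 1.7033, so P(C) = 1.7033/(1+1.7033) ≈ 0.63.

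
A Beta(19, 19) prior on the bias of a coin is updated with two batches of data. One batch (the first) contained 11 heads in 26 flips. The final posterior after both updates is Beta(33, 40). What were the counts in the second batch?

Because Beta–binomial updating is additive in the counts, the combined data contributed (α_post−α_prior, β_post−β_prior) successes and failures.
Total across both batches: 33−19=14 heads, 40−19=21 tails.
Subtract the first batch: 14−11=3 heads and 21−15=6 tails.

3 heads and 6 tails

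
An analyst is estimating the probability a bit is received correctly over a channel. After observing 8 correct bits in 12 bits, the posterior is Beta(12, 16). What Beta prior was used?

Beta is conjugate to the binomial likelihood: posterior = Beta(a+s, b+f).
Subtract the data counts: 12−8=4, 16−4=12.

Beta(4, 12)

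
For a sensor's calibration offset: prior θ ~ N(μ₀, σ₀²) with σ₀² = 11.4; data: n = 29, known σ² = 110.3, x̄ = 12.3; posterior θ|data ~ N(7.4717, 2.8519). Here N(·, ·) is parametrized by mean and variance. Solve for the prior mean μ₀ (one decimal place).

The posterior mean is a precision-weighted average: μ_n = (τ₀μ₀ + τ_data·x̄)/(τ₀+τ_data), with τ₀=1/σ₀² and τ_data=n/σ².
Here τ₀ = 1/11.4 = 0.087719 and τ_data = 29/110.3 = 0.262919, so τ_n = 0.350638.
Rearranging for μ₀: μ₀ = (μ_n·τ_n − τ_data·x̄)/τ₀ = (7.4717·0.350638 − 0.262919·12.3) / 0.087719 = -0.614042/0.087719 ≈ -7.0.

μ₀ = -7.0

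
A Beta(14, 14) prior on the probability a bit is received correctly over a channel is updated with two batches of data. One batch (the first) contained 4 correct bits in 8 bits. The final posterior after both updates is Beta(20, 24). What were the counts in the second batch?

Because Beta–binomial updating is additive in the counts, the combined data contributed (α_post−α_prior, β_post−β_prior) successes and failures.
Total across both batches: 20−14=6 correct bits, 24−14=10 errors.
Subtract the first batch: 6−4=2 correct bits and 10−4=6 errors.

2 correct bits and 6 errors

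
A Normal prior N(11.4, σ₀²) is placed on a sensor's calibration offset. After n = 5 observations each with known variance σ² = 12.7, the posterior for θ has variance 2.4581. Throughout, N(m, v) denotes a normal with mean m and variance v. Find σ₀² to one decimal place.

σ₀² = 76.2

Posterior precision equals prior precision plus data precision: 1/σ_n² = 1/σ₀² + n/σ².
So 1/σ₀² = 1/2.4581 − 5/12.7 = 0.406818 − 0.393701 = 0.013117.
Hence σ₀² = 1/0.013117 ≈ 76.2.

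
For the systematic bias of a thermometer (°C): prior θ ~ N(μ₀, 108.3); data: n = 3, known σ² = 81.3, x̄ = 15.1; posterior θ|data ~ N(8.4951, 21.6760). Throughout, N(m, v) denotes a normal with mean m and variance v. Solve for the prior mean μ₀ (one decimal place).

μ₀ = -17.9

With known observation variance, the Normal–Normal posterior has precision τ_n = τ₀ + n/σ² and mean μ_n = (τ₀μ₀ + (n/σ²)x̄)/τ_n.
Here τ₀ = 1/108.3 = 0.009234 and τ_data = 3/81.3 = 0.036900, so τ_n = 0.046134.
Rearranging for μ₀: μ₀ = (μ_n·τ_n − τ_data·x̄)/τ₀ = (8.4951·0.046134 − 0.036900·15.1) / 0.009234 = -0.165277/0.009234 ≈ -17.9.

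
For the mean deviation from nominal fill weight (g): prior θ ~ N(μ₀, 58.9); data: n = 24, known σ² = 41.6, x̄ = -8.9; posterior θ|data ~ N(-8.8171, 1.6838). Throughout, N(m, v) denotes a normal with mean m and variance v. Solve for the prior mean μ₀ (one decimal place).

The posterior mean is a precision-weighted average: μ_n = (τ₀μ₀ + τ_data·x̄)/(τ₀+τ_data), with τ₀=1/σ₀² and τ_data=n/σ².
Here τ₀ = 1/58.9 = 0.016978 and τ_data = 24/41.6 = 0.576923, so τ_n = 0.593901.
Rearranging for μ₀: μ₀ = (μ_n·τ_n − τ_data·x̄)/τ₀ = (-8.8171·0.593901 − 0.576923·-8.9) / 0.016978 = -0.101870/0.016978 ≈ -6.0.

μ₀ = -6.0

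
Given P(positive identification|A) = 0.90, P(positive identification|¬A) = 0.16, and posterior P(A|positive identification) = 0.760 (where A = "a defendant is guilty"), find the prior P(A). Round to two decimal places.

P(A) = 0.36

Bayes' rule in odds form gives O(A|E) = O(A)·[P(E|A)/P(E|¬A)], hence O(A) = O(A|E)/LR.
Posterior odds = 0.760/(1−0.760) = 3.1667. LR = 0.90/0.16 = 5.6250.
Prior odds = 3.1667/5.6250 = 0.5630, so P(A) = 0.5630/(1+0.5630) ≈ 0.36.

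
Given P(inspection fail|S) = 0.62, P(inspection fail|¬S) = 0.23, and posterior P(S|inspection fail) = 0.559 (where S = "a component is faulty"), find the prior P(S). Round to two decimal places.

Bayes' rule in odds form gives O(S|E) = O(S)·[P(E|S)/P(E|¬S)], hence O(S) = O(S|E)/LR.
Posterior odds = 0.559/(1−0.559) = 1.2676. LR = 0.62/0.23 = 2.6957.
Prior odds = 1.2676/2.6957 = 0.4702, so P(S) = 0.4702/(1+0.4702) ≈ 0.32.

P(S) = 0.32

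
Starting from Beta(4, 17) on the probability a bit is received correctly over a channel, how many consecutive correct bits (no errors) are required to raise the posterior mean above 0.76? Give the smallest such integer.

k = 50

After k correct bits and 0 errors the posterior is Beta(4+k, 17), with mean (4+k)/(4+17+k).
Set (4+k)/(21+k) > 0.76 and solve: k > (0.76·21 − 4)/(1 − 0.76) = 49.833.
The smallest integer exceeding 49.833 is 50, and checking k=50: (54)/(71) = 0.7606 > 0.76.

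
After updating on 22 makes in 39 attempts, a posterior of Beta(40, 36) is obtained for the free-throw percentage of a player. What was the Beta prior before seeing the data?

A Beta(α, β) prior with s successes and f failures in binomial data gives a Beta(α+s, β+f) posterior.
Subtract the data counts: 40−22=18, 36−17=19.

Beta(18, 19)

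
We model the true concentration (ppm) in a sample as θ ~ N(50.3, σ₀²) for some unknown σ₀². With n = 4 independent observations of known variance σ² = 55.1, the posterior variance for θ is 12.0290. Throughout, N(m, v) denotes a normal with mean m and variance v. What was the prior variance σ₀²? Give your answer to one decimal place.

σ₀² = 94.9

Posterior precision equals prior precision plus data precision: 1/σ_n² = 1/σ₀² + n/σ².
So 1/σ₀² = 1/12.0290 − 4/55.1 = 0.083132 − 0.072595 = 0.010537.
Hence σ₀² = 1/0.010537 ≈ 94.9.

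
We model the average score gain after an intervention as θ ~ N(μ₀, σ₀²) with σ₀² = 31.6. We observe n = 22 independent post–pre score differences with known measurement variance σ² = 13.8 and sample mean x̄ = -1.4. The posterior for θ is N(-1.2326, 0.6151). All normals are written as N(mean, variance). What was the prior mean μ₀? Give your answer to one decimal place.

The posterior mean is a precision-weighted average: μ_n = (τ₀μ₀ + τ_data·x̄)/(τ₀+τ_data), with τ₀=1/σ₀² and τ_data=n/σ².
Here τ₀ = 1/31.6 = 0.031646 and τ_data = 22/13.8 = 1.594203, so τ_n = 1.625849.
Rearranging for μ₀: μ₀ = (μ_n·τ_n − τ_data·x̄)/τ₀ = (-1.2326·1.625849 − 1.594203·-1.4) / 0.031646 = 0.227863/0.031646 ≈ 7.2.

μ₀ = 7.2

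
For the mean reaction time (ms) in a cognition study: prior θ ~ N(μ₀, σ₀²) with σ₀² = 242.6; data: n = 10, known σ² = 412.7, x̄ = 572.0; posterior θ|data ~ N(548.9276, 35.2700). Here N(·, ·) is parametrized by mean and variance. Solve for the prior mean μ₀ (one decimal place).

The posterior mean is a precision-weighted average: μ_n = (τ₀μ₀ + τ_data·x̄)/(τ₀+τ_data), with τ₀=1/σ₀² and τ_data=n/σ².
Here τ₀ = 1/242.6 = 0.004122 and τ_data = 10/412.7 = 0.024231, so τ_n = 0.028353.
Rearranging for μ₀: μ₀ = (μ_n·τ_n − τ_data·x̄)/τ₀ = (548.9276·0.028353 − 0.024231·572.0) / 0.004122 = 1.703612/0.004122 ≈ 413.3.

μ₀ = 413.3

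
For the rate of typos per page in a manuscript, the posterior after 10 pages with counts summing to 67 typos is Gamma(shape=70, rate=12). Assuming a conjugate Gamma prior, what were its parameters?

Gamma–Poisson conjugacy: posterior shape = α + Σxᵢ, posterior rate = β + n.
So α = 70 − 67 = 3 and β = 12 − 10 = 2.

Gamma(shape=3, rate=2)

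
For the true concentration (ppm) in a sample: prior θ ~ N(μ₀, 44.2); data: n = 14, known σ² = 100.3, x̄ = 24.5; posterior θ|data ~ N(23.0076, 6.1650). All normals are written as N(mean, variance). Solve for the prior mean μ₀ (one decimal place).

μ₀ = 13.8

With known observation variance, the Normal–Normal posterior has precision τ_n = τ₀ + n/σ² and mean μ_n = (τ₀μ₀ + (n/σ²)x̄)/τ_n.
Here τ₀ = 1/44.2 = 0.022624 and τ_data = 14/100.3 = 0.139581, so τ_n = 0.162205.
Rearranging for μ₀: μ₀ = (μ_n·τ_n − τ_data·x̄)/τ₀ = (23.0076·0.162205 − 0.139581·24.5) / 0.022624 = 0.312213/0.022624 ≈ 13.8.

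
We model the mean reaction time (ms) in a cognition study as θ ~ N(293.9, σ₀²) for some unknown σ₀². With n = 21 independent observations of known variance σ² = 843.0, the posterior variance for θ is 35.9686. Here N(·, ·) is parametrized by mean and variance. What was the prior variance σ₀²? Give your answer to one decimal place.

Posterior precision equals prior precision plus data precision: 1/σ_n² = 1/σ₀² + n/σ².
So 1/σ₀² = 1/35.9686 − 21/843.0 = 0.027802 − 0.024911 = 0.002891.
Hence σ₀² = 1/0.002891 ≈ 345.9.

σ₀² = 345.9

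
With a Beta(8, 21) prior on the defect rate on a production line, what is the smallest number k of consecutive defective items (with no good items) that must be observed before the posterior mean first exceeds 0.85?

After k defective items and 0 good items the posterior is Beta(8+k, 21), with mean (8+k)/(8+21+k).
Set (8+k)/(29+k) > 0.85 and solve: k > (0.85·29 − 8)/(1 − 0.85) = 111.000.
The smallest integer exceeding 111.000 is 112, and checking k=112: (120)/(141) = 0.8511 > 0.85.

k = 112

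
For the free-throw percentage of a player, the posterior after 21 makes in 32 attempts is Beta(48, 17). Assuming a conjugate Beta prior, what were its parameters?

Beta(27, 6)

Under Beta–binomial conjugacy the posterior parameters are (α+s, β+f).
Subtract the data counts: 48−21=27, 17−11=6.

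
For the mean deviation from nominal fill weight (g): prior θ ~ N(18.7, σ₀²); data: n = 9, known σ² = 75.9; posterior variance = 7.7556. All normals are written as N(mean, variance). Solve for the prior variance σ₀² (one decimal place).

Posterior precision equals prior precision plus data precision: 1/σ_n² = 1/σ₀² + n/σ².
So 1/σ₀² = 1/7.7556 − 9/75.9 = 0.128939 − 0.118577 = 0.010362.
Hence σ₀² = 1/0.010362 ≈ 96.5.

σ₀² = 96.5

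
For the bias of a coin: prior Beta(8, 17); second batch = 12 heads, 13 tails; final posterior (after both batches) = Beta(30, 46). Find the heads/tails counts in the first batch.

Because Beta–binomial updating is additive in the counts, the combined data contributed (α_post−α_prior, β_post−β_prior) successes and failures.
Total across both batches: 30−8=22 heads, 46−17=29 tails.
Subtract the second batch: 22−12=10 heads and 29−13=16 tails.

10 heads and 16 tails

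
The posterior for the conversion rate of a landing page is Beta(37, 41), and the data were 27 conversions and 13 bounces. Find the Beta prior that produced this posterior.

Beta is conjugate to the binomial likelihood: posterior = Beta(a+s, b+f).
So a = 37 − 27 = 10 and b = 41 − 13 = 28.

Beta(10, 28)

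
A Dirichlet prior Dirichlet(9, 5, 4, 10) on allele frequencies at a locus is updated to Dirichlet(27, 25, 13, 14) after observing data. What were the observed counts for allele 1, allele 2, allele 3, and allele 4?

counts (18, 20, 9, 4)

For a Dirichlet(α) prior with multinomial counts c, the posterior is Dirichlet(α + c) componentwise.
Counts are posterior − prior componentwise: 27−9=18, 25−5=20, 13−4=9, 14−10=4.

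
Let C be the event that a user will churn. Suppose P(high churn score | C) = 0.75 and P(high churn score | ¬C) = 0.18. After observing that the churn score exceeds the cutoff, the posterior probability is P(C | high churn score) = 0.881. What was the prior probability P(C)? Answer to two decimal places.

In odds form, posterior odds = prior odds × likelihood ratio, so prior odds = posterior odds ÷ LR.
Posterior odds = 0.881/(1−0.881) = 7.4034. LR = 0.75/0.18 = 4.1667.
Prior odds = 7.4034/4.1667 = 1.7768, so P(C) = 1.7768/(1+1.7768) ≈ 0.64.

P(C) = 0.64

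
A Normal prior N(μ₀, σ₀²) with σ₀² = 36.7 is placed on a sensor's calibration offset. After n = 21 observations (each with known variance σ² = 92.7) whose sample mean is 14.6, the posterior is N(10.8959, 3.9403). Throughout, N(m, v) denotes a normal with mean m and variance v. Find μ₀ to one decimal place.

The posterior mean is a precision-weighted average: μ_n = (τ₀μ₀ + τ_data·x̄)/(τ₀+τ_data), with τ₀=1/σ₀² and τ_data=n/σ².
Here τ₀ = 1/36.7 = 0.027248 and τ_data = 21/92.7 = 0.226537, so τ_n = 0.253785.
Rearranging for μ₀: μ₀ = (μ_n·τ_n − τ_data·x̄)/τ₀ = (10.8959·0.253785 − 0.226537·14.6) / 0.027248 = -0.542224/0.027248 ≈ -19.9.

μ₀ = -19.9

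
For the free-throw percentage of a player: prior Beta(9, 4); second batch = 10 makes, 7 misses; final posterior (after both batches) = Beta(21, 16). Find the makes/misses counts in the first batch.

Because Beta–binomial updating is additive in the counts, the combined data contributed (α_post−α_prior, β_post−β_prior) successes and failures.
Total across both batches: 21−9=12 makes, 16−4=12 misses.
Subtract the second batch: 12−10=2 makes and 12−7=5 misses.

2 makes and 5 misses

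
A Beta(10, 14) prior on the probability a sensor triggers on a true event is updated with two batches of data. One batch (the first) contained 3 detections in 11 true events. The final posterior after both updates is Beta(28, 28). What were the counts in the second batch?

15 detections and 6 misses

Because Beta–binomial updating is additive in the counts, the combined data contributed (α_post−α_prior, β_post−β_prior) successes and failures.
Total across both batches: 28−10=18 detections, 28−14=14 misses.
Subtract the first batch: 18−3=15 detections and 14−8=6 misses.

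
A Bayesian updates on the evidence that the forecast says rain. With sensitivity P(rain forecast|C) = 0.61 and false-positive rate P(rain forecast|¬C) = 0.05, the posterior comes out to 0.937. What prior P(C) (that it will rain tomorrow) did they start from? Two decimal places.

P(C) = 0.55

In odds form, posterior odds = prior odds × likelihood ratio, so prior odds = posterior odds ÷ LR.
Posterior odds = 0.937/(1−0.937) = 14.8730. LR = 0.61/0.05 = 12.2000.
Prior odds = 14.8730/12.2000 = 1.2191, so P(C) = 1.2191/(1+1.2191) ≈ 0.55.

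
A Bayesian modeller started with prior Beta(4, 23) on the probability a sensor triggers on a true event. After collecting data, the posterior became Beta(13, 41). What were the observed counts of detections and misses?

9 detections and 18 misses

Under Beta–binomial conjugacy the posterior parameters are (α+s, β+f).
Match parameters: s=13−4=9, f=41−23=18.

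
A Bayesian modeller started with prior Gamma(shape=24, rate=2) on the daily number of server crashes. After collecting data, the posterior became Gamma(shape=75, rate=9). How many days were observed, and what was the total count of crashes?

Gamma–Poisson conjugacy: posterior shape = α + Σxᵢ, posterior rate = β + n.
Matching: Σxᵢ = 75 − 24 = 51 and n = 9 − 2 = 7.

n = 7 days with total 51 crashes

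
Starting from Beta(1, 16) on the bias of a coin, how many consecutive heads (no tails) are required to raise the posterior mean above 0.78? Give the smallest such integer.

k = 56

After k heads and 0 tails the posterior is Beta(1+k, 16), with mean (1+k)/(1+16+k).
Set (1+k)/(17+k) > 0.78 and solve: k > (0.78·17 − 1)/(1 − 0.78) = 55.727.
The smallest integer exceeding 55.727 is 56, and checking k=56: (57)/(73) = 0.7808 > 0.78.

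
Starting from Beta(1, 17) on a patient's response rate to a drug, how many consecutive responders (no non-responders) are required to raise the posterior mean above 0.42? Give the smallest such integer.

After k responders and 0 non-responders the posterior is Beta(1+k, 17), with mean (1+k)/(1+17+k).
Set (1+k)/(18+k) > 0.42 and solve: k > (0.42·18 − 1)/(1 − 0.42) = 11.310.
The smallest integer exceeding 11.310 is 12.

k = 12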